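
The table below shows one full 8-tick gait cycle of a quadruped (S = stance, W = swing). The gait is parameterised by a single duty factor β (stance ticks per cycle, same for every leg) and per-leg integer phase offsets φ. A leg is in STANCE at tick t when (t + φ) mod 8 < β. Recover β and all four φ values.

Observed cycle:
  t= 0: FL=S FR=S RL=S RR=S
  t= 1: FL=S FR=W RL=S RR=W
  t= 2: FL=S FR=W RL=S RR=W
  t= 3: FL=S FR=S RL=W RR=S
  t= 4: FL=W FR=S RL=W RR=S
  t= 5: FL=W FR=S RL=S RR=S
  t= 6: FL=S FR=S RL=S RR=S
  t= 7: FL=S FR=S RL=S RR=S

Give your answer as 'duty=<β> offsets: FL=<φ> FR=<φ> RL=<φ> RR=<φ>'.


duty β = stance ticks per leg = 6
FL: stance ticks = 6; W→S at t=6 → φ=2
FR: stance ticks = 6; W→S at t=3 → φ=5
RL: stance ticks = 6; W→S at t=5 → φ=3
RR: stance ticks = 6; W→S at t=3 → φ=5

duty=6 offsets: FL=2 FR=5 RL=3 RR=5


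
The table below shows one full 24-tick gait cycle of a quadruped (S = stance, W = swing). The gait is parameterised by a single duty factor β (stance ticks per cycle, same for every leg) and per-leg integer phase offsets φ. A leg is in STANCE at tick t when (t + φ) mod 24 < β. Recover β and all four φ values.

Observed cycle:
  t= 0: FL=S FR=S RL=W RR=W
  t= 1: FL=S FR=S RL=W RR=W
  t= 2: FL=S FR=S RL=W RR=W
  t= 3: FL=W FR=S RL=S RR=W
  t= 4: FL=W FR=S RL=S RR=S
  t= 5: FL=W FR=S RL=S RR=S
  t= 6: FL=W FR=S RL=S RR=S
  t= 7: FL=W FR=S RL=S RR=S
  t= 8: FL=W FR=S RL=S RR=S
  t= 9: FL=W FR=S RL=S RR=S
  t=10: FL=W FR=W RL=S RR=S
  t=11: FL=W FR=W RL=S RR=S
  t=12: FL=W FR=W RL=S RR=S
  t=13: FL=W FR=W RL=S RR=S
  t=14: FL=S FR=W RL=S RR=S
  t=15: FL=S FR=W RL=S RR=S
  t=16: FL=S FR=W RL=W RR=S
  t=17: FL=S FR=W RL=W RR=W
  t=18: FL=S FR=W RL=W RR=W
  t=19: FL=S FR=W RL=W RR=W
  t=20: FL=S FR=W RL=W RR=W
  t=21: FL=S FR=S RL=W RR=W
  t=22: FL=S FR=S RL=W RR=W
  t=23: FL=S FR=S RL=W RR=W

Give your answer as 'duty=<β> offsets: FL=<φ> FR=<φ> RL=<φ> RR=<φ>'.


duty=13 offsets: FL=10 FR=3 RL=21 RR=20

duty β = stance ticks per leg = 13
FL: stance ticks = 13; W→S at t=14 → φ=10
FR: stance ticks = 13; W→S at t=21 → φ=3
RL: stance ticks = 13; W→S at t=3 → φ=21
RR: stance ticks = 13; W→S at t=4 → φ=20


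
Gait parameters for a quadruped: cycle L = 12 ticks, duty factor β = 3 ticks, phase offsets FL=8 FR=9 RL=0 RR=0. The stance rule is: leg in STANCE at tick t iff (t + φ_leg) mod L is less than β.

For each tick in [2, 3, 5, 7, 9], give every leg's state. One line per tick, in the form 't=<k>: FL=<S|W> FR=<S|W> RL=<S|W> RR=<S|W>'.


t=2: phase=(10,11,2,2) vs β=3 → FL=W FR=W RL=S RR=S
t=3: phase=(11,0,3,3) vs β=3 → FL=W FR=S RL=W RR=W
t=5: phase=(1,2,5,5) vs β=3 → FL=S FR=S RL=W RR=W
t=7: phase=(3,4,7,7) vs β=3 → FL=W FR=W RL=W RR=W
t=9: phase=(5,6,9,9) vs β=3 → FL=W FR=W RL=W RR=W

t=2: FL=W FR=W RL=S RR=S
t=3: FL=W FR=S RL=W RR=W
t=5: FL=S FR=S RL=W RR=W
t=7: FL=W FR=W RL=W RR=W
t=9: FL=W FR=W RL=W RR=W


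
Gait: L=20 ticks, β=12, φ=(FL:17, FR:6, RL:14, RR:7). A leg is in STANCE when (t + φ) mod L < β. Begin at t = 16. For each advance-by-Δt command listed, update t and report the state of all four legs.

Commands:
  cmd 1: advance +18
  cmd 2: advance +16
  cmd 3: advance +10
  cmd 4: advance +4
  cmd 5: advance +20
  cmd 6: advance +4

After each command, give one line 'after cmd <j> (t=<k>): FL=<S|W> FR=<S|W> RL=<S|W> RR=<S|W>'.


after cmd 1 (t=34): FL=S FR=S RL=S RR=S
after cmd 2 (t=50): FL=S FR=W RL=S RR=W
after cmd 3 (t=60): FL=W FR=S RL=W RR=S
after cmd 4 (t=64): FL=S FR=S RL=W RR=S
after cmd 5 (t=84): FL=S FR=S RL=W RR=S
after cmd 6 (t=88): FL=S FR=W RL=S RR=W

start t=16: FL=W FR=S RL=S RR=S
cmd 1: advance +18 → t=34, phase=(11,0,8,1) → FL=S FR=S RL=S RR=S
cmd 2: advance +16 → t=50, phase=(7,16,4,17) → FL=S FR=W RL=S RR=W
cmd 3: advance +10 → t=60, phase=(17,6,14,7) → FL=W FR=S RL=W RR=S
cmd 4: advance +4 → t=64, phase=(1,10,18,11) → FL=S FR=S RL=W RR=S
cmd 5: advance +20 → t=84, phase=(1,10,18,11) → FL=S FR=S RL=W RR=S
cmd 6: advance +4 → t=88, phase=(5,14,2,15) → FL=S FR=W RL=S RR=W


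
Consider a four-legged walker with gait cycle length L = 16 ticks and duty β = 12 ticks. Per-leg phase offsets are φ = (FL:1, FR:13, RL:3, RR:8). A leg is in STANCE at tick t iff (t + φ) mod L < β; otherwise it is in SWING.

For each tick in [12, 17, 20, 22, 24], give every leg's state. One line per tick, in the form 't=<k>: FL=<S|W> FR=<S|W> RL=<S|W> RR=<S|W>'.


t=12: phase=(13,9,15,4) vs β=12 → FL=W FR=S RL=W RR=S
t=17: phase=(2,14,4,9) vs β=12 → FL=S FR=W RL=S RR=S
t=20: phase=(5,1,7,12) vs β=12 → FL=S FR=S RL=S RR=W
t=22: phase=(7,3,9,14) vs β=12 → FL=S FR=S RL=S RR=W
t=24: phase=(9,5,11,0) vs β=12 → FL=S FR=S RL=S RR=S

t=12: FL=W FR=S RL=W RR=S
t=17: FL=S FR=W RL=S RR=S
t=20: FL=S FR=S RL=S RR=W
t=22: FL=S FR=S RL=S RR=W
t=24: FL=S FR=S RL=S RR=S


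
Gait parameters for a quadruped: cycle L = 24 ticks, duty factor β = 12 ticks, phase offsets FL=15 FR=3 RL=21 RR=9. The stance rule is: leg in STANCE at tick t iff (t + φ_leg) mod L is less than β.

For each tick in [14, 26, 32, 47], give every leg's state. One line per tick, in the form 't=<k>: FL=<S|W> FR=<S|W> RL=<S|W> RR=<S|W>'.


t=14: FL=S FR=W RL=S RR=W
t=26: FL=W FR=S RL=W RR=S
t=32: FL=W FR=S RL=S RR=W
t=47: FL=W FR=S RL=W RR=S

t=14: phase=(5,17,11,23) vs β=12 → FL=S FR=W RL=S RR=W
t=26: phase=(17,5,23,11) vs β=12 → FL=W FR=S RL=W RR=S
t=32: phase=(23,11,5,17) vs β=12 → FL=W FR=S RL=S RR=W
t=47: phase=(14,2,20,8) vs β=12 → FL=W FR=S RL=W RR=S


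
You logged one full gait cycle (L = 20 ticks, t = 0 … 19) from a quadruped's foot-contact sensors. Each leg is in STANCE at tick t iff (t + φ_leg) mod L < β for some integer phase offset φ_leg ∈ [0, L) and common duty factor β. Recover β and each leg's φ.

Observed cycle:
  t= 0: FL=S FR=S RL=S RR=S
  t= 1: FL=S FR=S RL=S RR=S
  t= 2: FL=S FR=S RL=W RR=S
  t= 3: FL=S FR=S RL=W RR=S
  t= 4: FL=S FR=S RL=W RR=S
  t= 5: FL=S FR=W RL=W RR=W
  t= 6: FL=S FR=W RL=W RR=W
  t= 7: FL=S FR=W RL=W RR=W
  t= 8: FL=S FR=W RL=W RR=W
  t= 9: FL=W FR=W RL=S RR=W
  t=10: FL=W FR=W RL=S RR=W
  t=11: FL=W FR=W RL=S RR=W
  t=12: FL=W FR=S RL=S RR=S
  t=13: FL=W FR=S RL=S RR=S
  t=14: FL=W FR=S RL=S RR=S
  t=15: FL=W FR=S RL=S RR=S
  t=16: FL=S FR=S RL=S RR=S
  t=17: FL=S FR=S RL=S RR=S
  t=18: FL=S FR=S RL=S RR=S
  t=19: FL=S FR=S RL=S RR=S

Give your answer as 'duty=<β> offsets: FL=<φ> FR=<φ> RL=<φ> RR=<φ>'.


duty β = stance ticks per leg = 13
FL: stance ticks = 13; W→S at t=16 → φ=4
FR: stance ticks = 13; W→S at t=12 → φ=8
RL: stance ticks = 13; W→S at t=9 → φ=11
RR: stance ticks = 13; W→S at t=12 → φ=8

duty=13 offsets: FL=4 FR=8 RL=11 RR=8


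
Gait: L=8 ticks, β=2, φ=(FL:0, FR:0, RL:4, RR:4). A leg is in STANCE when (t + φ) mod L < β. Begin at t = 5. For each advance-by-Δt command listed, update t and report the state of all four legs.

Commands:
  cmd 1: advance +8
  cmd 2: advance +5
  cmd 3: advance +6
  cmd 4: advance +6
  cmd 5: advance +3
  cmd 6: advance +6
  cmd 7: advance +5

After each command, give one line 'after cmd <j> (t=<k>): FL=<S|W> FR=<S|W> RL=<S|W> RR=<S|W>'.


start t=5: FL=W FR=W RL=S RR=S
cmd 1: advance +8 → t=13, phase=(5,5,1,1) → FL=W FR=W RL=S RR=S
cmd 2: advance +5 → t=18, phase=(2,2,6,6) → FL=W FR=W RL=W RR=W
cmd 3: advance +6 → t=24, phase=(0,0,4,4) → FL=S FR=S RL=W RR=W
cmd 4: advance +6 → t=30, phase=(6,6,2,2) → FL=W FR=W RL=W RR=W
cmd 5: advance +3 → t=33, phase=(1,1,5,5) → FL=S FR=S RL=W RR=W
cmd 6: advance +6 → t=39, phase=(7,7,3,3) → FL=W FR=W RL=W RR=W
cmd 7: advance +5 → t=44, phase=(4,4,0,0) → FL=W FR=W RL=S RR=S

after cmd 1 (t=13): FL=W FR=W RL=S RR=S
after cmd 2 (t=18): FL=W FR=W RL=W RR=W
after cmd 3 (t=24): FL=S FR=S RL=W RR=W
after cmd 4 (t=30): FL=W FR=W RL=W RR=W
after cmd 5 (t=33): FL=S FR=S RL=W RR=W
after cmd 6 (t=39): FL=W FR=W RL=W RR=W
after cmd 7 (t=44): FL=W FR=W RL=S RR=S


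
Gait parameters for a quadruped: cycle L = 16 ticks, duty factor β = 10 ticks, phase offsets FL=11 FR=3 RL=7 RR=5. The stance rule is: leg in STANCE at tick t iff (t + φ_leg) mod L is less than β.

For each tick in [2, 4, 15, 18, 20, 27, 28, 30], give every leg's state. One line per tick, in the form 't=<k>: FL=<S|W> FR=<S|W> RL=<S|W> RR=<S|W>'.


t=2: phase=(13,5,9,7) vs β=10 → FL=W FR=S RL=S RR=S
t=4: phase=(15,7,11,9) vs β=10 → FL=W FR=S RL=W RR=S
t=15: phase=(10,2,6,4) vs β=10 → FL=W FR=S RL=S RR=S
t=18: phase=(13,5,9,7) vs β=10 → FL=W FR=S RL=S RR=S
t=20: phase=(15,7,11,9) vs β=10 → FL=W FR=S RL=W RR=S
t=27: phase=(6,14,2,0) vs β=10 → FL=S FR=W RL=S RR=S
t=28: phase=(7,15,3,1) vs β=10 → FL=S FR=W RL=S RR=S
t=30: phase=(9,1,5,3) vs β=10 → FL=S FR=S RL=S RR=S

t=2: FL=W FR=S RL=S RR=S
t=4: FL=W FR=S RL=W RR=S
t=15: FL=W FR=S RL=S RR=S
t=18: FL=W FR=S RL=S RR=S
t=20: FL=W FR=S RL=W RR=S
t=27: FL=S FR=W RL=S RR=S
t=28: FL=S FR=W RL=S RR=S
t=30: FL=S FR=S RL=S RR=S


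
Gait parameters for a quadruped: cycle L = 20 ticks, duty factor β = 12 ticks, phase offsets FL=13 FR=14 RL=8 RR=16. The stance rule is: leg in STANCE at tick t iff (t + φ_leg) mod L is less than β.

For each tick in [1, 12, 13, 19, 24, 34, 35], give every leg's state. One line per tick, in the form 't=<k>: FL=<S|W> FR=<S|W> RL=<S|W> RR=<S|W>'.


t=1: FL=W FR=W RL=S RR=W
t=12: FL=S FR=S RL=S RR=S
t=13: FL=S FR=S RL=S RR=S
t=19: FL=W FR=W RL=S RR=W
t=24: FL=W FR=W RL=W RR=S
t=34: FL=S FR=S RL=S RR=S
t=35: FL=S FR=S RL=S RR=S

t=1: phase=(14,15,9,17) vs β=12 → FL=W FR=W RL=S RR=W
t=12: phase=(5,6,0,8) vs β=12 → FL=S FR=S RL=S RR=S
t=13: phase=(6,7,1,9) vs β=12 → FL=S FR=S RL=S RR=S
t=19: phase=(12,13,7,15) vs β=12 → FL=W FR=W RL=S RR=W
t=24: phase=(17,18,12,0) vs β=12 → FL=W FR=W RL=W RR=S
t=34: phase=(7,8,2,10) vs β=12 → FL=S FR=S RL=S RR=S
t=35: phase=(8,9,3,11) vs β=12 → FL=S FR=S RL=S RR=S


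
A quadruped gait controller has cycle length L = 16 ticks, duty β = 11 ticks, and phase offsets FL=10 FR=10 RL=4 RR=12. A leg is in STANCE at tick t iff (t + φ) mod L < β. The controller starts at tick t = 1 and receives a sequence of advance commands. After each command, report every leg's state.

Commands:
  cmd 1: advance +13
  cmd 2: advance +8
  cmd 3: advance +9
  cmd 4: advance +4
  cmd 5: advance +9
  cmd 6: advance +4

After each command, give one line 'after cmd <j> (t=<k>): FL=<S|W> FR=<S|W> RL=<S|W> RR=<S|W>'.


after cmd 1 (t=14): FL=S FR=S RL=S RR=S
after cmd 2 (t=22): FL=S FR=S RL=S RR=S
after cmd 3 (t=31): FL=S FR=S RL=S RR=W
after cmd 4 (t=35): FL=W FR=W RL=S RR=W
after cmd 5 (t=44): FL=S FR=S RL=S RR=S
after cmd 6 (t=48): FL=S FR=S RL=S RR=W

start t=1: FL=W FR=W RL=S RR=W
cmd 1: advance +13 → t=14, phase=(8,8,2,10) → FL=S FR=S RL=S RR=S
cmd 2: advance +8 → t=22, phase=(0,0,10,2) → FL=S FR=S RL=S RR=S
cmd 3: advance +9 → t=31, phase=(9,9,3,11) → FL=S FR=S RL=S RR=W
cmd 4: advance +4 → t=35, phase=(13,13,7,15) → FL=W FR=W RL=S RR=W
cmd 5: advance +9 → t=44, phase=(6,6,0,8) → FL=S FR=S RL=S RR=S
cmd 6: advance +4 → t=48, phase=(10,10,4,12) → FL=S FR=S RL=S RR=W


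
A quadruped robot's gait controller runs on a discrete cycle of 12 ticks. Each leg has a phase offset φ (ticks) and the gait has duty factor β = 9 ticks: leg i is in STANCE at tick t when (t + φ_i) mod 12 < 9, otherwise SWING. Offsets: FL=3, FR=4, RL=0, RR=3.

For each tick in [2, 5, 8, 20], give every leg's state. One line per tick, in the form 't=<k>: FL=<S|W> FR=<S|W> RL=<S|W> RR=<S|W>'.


t=2: phase=(5,6,2,5) vs β=9 → FL=S FR=S RL=S RR=S
t=5: phase=(8,9,5,8) vs β=9 → FL=S FR=W RL=S RR=S
t=8: phase=(11,0,8,11) vs β=9 → FL=W FR=S RL=S RR=W
t=20: phase=(11,0,8,11) vs β=9 → FL=W FR=S RL=S RR=W

t=2: FL=S FR=S RL=S RR=S
t=5: FL=S FR=W RL=S RR=S
t=8: FL=W FR=S RL=S RR=W
t=20: FL=W FR=S RL=S RR=W


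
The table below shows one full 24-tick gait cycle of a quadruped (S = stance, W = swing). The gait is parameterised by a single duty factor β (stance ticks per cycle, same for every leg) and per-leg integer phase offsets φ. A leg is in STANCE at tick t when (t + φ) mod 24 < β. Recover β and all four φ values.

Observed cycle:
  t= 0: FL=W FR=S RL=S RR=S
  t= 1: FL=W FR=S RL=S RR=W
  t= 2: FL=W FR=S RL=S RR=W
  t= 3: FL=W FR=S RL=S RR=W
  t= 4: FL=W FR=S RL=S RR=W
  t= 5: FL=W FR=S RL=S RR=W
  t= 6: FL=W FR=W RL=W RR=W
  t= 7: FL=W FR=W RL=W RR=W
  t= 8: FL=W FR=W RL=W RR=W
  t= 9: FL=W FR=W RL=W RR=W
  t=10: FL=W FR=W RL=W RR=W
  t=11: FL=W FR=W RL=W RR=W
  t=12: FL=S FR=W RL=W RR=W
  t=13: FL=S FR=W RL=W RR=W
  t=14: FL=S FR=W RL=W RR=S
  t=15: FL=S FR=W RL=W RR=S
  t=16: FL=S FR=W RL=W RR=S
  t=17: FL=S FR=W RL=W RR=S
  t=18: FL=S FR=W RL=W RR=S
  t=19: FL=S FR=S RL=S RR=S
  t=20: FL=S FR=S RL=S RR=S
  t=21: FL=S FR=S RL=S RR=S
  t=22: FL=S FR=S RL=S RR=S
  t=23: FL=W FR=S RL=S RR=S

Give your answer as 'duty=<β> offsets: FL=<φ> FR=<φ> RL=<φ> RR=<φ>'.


duty β = stance ticks per leg = 11
FL: stance ticks = 11; W→S at t=12 → φ=12
FR: stance ticks = 11; W→S at t=19 → φ=5
RL: stance ticks = 11; W→S at t=19 → φ=5
RR: stance ticks = 11; W→S at t=14 → φ=10

duty=11 offsets: FL=12 FR=5 RL=5 RR=10


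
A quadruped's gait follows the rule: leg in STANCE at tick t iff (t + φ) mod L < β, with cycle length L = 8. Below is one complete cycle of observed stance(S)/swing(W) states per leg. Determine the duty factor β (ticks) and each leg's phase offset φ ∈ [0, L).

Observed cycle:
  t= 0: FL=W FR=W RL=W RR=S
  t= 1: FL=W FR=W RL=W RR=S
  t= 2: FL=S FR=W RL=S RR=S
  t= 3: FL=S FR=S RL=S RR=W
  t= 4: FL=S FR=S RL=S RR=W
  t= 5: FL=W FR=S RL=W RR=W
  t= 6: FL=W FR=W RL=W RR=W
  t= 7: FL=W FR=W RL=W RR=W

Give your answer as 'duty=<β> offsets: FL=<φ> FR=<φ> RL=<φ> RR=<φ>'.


duty=3 offsets: FL=6 FR=5 RL=6 RR=0

duty β = stance ticks per leg = 3
FL: stance ticks = 3; W→S at t=2 → φ=6
FR: stance ticks = 3; W→S at t=3 → φ=5
RL: stance ticks = 3; W→S at t=2 → φ=6
RR: stance ticks = 3; W→S at t=0 → φ=0


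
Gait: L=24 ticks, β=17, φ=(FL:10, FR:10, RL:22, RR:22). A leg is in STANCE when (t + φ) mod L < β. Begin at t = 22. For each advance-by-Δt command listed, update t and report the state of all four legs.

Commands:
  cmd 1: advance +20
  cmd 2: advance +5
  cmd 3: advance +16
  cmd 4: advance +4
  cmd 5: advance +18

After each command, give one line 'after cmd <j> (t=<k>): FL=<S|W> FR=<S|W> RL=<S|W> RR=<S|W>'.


after cmd 1 (t=42): FL=S FR=S RL=S RR=S
after cmd 2 (t=47): FL=S FR=S RL=W RR=W
after cmd 3 (t=63): FL=S FR=S RL=S RR=S
after cmd 4 (t=67): FL=S FR=S RL=W RR=W
after cmd 5 (t=85): FL=W FR=W RL=S RR=S

start t=22: FL=S FR=S RL=W RR=W
cmd 1: advance +20 → t=42, phase=(4,4,16,16) → FL=S FR=S RL=S RR=S
cmd 2: advance +5 → t=47, phase=(9,9,21,21) → FL=S FR=S RL=W RR=W
cmd 3: advance +16 → t=63, phase=(1,1,13,13) → FL=S FR=S RL=S RR=S
cmd 4: advance +4 → t=67, phase=(5,5,17,17) → FL=S FR=S RL=W RR=W
cmd 5: advance +18 → t=85, phase=(23,23,11,11) → FL=W FR=W RL=S RR=S


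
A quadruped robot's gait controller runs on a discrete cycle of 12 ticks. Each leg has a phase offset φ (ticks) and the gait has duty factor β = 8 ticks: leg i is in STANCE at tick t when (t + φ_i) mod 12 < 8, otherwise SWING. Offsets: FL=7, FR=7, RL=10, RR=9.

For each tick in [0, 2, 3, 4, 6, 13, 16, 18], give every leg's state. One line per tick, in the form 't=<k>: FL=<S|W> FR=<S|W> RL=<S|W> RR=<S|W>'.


t=0: phase=(7,7,10,9) vs β=8 → FL=S FR=S RL=W RR=W
t=2: phase=(9,9,0,11) vs β=8 → FL=W FR=W RL=S RR=W
t=3: phase=(10,10,1,0) vs β=8 → FL=W FR=W RL=S RR=S
t=4: phase=(11,11,2,1) vs β=8 → FL=W FR=W RL=S RR=S
t=6: phase=(1,1,4,3) vs β=8 → FL=S FR=S RL=S RR=S
t=13: phase=(8,8,11,10) vs β=8 → FL=W FR=W RL=W RR=W
t=16: phase=(11,11,2,1) vs β=8 → FL=W FR=W RL=S RR=S
t=18: phase=(1,1,4,3) vs β=8 → FL=S FR=S RL=S RR=S

t=0: FL=S FR=S RL=W RR=W
t=2: FL=W FR=W RL=S RR=W
t=3: FL=W FR=W RL=S RR=S
t=4: FL=W FR=W RL=S RR=S
t=6: FL=S FR=S RL=S RR=S
t=13: FL=W FR=W RL=W RR=W
t=16: FL=W FR=W RL=S RR=S
t=18: FL=S FR=S RL=S RR=S


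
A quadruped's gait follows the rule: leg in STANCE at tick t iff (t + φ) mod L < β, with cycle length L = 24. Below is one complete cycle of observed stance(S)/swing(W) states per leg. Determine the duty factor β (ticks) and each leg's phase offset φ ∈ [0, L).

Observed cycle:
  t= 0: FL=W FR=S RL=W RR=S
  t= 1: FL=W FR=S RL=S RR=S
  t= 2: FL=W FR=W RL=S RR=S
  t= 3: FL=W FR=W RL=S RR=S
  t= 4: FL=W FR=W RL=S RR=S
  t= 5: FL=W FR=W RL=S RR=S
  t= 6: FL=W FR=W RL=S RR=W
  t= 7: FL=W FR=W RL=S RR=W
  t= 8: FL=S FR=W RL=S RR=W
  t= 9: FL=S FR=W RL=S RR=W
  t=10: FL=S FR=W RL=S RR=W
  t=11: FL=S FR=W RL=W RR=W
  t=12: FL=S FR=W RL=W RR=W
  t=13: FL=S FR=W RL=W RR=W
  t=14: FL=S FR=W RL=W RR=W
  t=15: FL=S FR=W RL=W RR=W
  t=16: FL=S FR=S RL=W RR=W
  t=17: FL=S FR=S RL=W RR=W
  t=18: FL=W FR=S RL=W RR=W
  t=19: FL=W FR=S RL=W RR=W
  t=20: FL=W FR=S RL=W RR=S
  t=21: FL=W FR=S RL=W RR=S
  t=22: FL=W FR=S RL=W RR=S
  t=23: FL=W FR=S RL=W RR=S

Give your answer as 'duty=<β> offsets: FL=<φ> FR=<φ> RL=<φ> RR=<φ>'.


duty β = stance ticks per leg = 10
FL: stance ticks = 10; W→S at t=8 → φ=16
FR: stance ticks = 10; W→S at t=16 → φ=8
RL: stance ticks = 10; W→S at t=1 → φ=23
RR: stance ticks = 10; W→S at t=20 → φ=4

duty=10 offsets: FL=16 FR=8 RL=23 RR=4


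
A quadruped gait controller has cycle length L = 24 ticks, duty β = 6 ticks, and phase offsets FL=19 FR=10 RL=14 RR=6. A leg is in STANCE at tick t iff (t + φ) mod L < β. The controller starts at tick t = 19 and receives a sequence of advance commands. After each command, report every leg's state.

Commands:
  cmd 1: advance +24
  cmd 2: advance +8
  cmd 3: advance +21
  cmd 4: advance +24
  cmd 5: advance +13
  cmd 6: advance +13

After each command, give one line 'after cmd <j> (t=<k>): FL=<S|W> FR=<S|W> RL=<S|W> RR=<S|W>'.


start t=19: FL=W FR=S RL=W RR=S
cmd 1: advance +24 → t=43, phase=(14,5,9,1) → FL=W FR=S RL=W RR=S
cmd 2: advance +8 → t=51, phase=(22,13,17,9) → FL=W FR=W RL=W RR=W
cmd 3: advance +21 → t=72, phase=(19,10,14,6) → FL=W FR=W RL=W RR=W
cmd 4: advance +24 → t=96, phase=(19,10,14,6) → FL=W FR=W RL=W RR=W
cmd 5: advance +13 → t=109, phase=(8,23,3,19) → FL=W FR=W RL=S RR=W
cmd 6: advance +13 → t=122, phase=(21,12,16,8) → FL=W FR=W RL=W RR=W

after cmd 1 (t=43): FL=W FR=S RL=W RR=S
after cmd 2 (t=51): FL=W FR=W RL=W RR=W
after cmd 3 (t=72): FL=W FR=W RL=W RR=W
after cmd 4 (t=96): FL=W FR=W RL=W RR=W
after cmd 5 (t=109): FL=W FR=W RL=S RR=W
after cmd 6 (t=122): FL=W FR=W RL=W RR=W


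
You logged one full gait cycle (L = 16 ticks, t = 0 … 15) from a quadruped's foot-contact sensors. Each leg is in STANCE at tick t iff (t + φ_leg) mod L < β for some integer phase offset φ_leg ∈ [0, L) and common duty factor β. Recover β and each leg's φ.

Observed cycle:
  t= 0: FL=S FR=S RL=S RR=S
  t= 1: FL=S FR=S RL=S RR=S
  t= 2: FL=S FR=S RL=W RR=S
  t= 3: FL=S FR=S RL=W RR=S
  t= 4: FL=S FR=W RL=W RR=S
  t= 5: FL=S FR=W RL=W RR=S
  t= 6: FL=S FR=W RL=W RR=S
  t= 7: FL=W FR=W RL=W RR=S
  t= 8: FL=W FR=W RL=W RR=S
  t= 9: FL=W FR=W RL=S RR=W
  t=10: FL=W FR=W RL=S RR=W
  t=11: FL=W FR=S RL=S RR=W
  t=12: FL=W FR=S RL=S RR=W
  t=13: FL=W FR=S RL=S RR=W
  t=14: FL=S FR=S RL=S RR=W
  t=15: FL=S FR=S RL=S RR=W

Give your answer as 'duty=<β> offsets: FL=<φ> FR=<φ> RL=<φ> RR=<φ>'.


duty=9 offsets: FL=2 FR=5 RL=7 RR=0

duty β = stance ticks per leg = 9
FL: stance ticks = 9; W→S at t=14 → φ=2
FR: stance ticks = 9; W→S at t=11 → φ=5
RL: stance ticks = 9; W→S at t=9 → φ=7
RR: stance ticks = 9; W→S at t=0 → φ=0


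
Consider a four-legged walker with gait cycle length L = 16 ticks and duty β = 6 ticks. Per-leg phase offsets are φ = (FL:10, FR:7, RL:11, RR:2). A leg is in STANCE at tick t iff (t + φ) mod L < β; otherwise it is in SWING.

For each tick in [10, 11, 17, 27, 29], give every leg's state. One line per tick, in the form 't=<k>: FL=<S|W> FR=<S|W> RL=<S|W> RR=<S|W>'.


t=10: phase=(4,1,5,12) vs β=6 → FL=S FR=S RL=S RR=W
t=11: phase=(5,2,6,13) vs β=6 → FL=S FR=S RL=W RR=W
t=17: phase=(11,8,12,3) vs β=6 → FL=W FR=W RL=W RR=S
t=27: phase=(5,2,6,13) vs β=6 → FL=S FR=S RL=W RR=W
t=29: phase=(7,4,8,15) vs β=6 → FL=W FR=S RL=W RR=W

t=10: FL=S FR=S RL=S RR=W
t=11: FL=S FR=S RL=W RR=W
t=17: FL=W FR=W RL=W RR=S
t=27: FL=S FR=S RL=W RR=W
t=29: FL=W FR=S RL=W RR=W


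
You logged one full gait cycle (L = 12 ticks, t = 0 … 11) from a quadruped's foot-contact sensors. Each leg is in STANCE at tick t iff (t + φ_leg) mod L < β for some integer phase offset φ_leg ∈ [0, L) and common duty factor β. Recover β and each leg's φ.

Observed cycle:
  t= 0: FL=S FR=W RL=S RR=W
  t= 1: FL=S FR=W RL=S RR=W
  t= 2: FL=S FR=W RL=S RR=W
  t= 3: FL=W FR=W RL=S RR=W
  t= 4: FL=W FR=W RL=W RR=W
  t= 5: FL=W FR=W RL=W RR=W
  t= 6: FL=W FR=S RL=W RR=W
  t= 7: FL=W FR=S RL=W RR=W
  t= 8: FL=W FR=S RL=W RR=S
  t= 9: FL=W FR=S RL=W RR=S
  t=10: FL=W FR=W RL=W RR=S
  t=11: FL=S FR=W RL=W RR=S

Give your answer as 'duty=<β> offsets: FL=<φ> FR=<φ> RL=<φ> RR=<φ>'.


duty β = stance ticks per leg = 4
FL: stance ticks = 4; W→S at t=11 → φ=1
FR: stance ticks = 4; W→S at t=6 → φ=6
RL: stance ticks = 4; W→S at t=0 → φ=0
RR: stance ticks = 4; W→S at t=8 → φ=4

duty=4 offsets: FL=1 FR=6 RL=0 RR=4


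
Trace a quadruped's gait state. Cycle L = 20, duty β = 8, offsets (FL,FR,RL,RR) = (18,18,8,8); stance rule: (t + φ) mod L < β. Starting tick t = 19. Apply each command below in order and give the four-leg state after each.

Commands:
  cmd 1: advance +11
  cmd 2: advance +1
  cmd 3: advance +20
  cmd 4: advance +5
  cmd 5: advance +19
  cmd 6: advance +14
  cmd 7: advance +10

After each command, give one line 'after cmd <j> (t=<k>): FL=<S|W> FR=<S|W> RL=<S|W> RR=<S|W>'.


after cmd 1 (t=30): FL=W FR=W RL=W RR=W
after cmd 2 (t=31): FL=W FR=W RL=W RR=W
after cmd 3 (t=51): FL=W FR=W RL=W RR=W
after cmd 4 (t=56): FL=W FR=W RL=S RR=S
after cmd 5 (t=75): FL=W FR=W RL=S RR=S
after cmd 6 (t=89): FL=S FR=S RL=W RR=W
after cmd 7 (t=99): FL=W FR=W RL=S RR=S

start t=19: FL=W FR=W RL=S RR=S
cmd 1: advance +11 → t=30, phase=(8,8,18,18) → FL=W FR=W RL=W RR=W
cmd 2: advance +1 → t=31, phase=(9,9,19,19) → FL=W FR=W RL=W RR=W
cmd 3: advance +20 → t=51, phase=(9,9,19,19) → FL=W FR=W RL=W RR=W
cmd 4: advance +5 → t=56, phase=(14,14,4,4) → FL=W FR=W RL=S RR=S
cmd 5: advance +19 → t=75, phase=(13,13,3,3) → FL=W FR=W RL=S RR=S
cmd 6: advance +14 → t=89, phase=(7,7,17,17) → FL=S FR=S RL=W RR=W
cmd 7: advance +10 → t=99, phase=(17,17,7,7) → FL=W FR=W RL=S RR=S


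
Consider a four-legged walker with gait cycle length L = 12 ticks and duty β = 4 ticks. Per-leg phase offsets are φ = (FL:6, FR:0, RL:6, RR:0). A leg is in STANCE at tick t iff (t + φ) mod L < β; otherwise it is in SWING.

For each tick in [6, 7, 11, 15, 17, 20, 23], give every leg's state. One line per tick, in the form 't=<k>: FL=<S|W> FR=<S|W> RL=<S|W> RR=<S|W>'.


t=6: phase=(0,6,0,6) vs β=4 → FL=S FR=W RL=S RR=W
t=7: phase=(1,7,1,7) vs β=4 → FL=S FR=W RL=S RR=W
t=11: phase=(5,11,5,11) vs β=4 → FL=W FR=W RL=W RR=W
t=15: phase=(9,3,9,3) vs β=4 → FL=W FR=S RL=W RR=S
t=17: phase=(11,5,11,5) vs β=4 → FL=W FR=W RL=W RR=W
t=20: phase=(2,8,2,8) vs β=4 → FL=S FR=W RL=S RR=W
t=23: phase=(5,11,5,11) vs β=4 → FL=W FR=W RL=W RR=W

t=6: FL=S FR=W RL=S RR=W
t=7: FL=S FR=W RL=S RR=W
t=11: FL=W FR=W RL=W RR=W
t=15: FL=W FR=S RL=W RR=S
t=17: FL=W FR=W RL=W RR=W
t=20: FL=S FR=W RL=S RR=W
t=23: FL=W FR=W RL=W RR=W


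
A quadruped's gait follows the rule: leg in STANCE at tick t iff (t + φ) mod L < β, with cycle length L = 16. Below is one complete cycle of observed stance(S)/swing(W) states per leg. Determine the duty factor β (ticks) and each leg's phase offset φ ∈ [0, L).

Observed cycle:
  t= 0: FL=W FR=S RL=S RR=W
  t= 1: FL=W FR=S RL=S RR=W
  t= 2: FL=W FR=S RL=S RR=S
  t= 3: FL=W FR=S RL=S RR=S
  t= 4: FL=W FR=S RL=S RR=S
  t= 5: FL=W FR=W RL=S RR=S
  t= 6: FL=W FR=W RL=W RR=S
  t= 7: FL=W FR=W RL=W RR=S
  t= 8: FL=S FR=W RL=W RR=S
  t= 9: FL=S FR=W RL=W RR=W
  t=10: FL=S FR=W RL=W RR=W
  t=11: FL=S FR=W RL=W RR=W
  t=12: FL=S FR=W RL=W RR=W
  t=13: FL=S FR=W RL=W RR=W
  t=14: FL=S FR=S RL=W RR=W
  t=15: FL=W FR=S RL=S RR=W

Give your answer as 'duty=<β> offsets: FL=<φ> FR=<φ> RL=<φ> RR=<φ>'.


duty=7 offsets: FL=8 FR=2 RL=1 RR=14

duty β = stance ticks per leg = 7
FL: stance ticks = 7; W→S at t=8 → φ=8
FR: stance ticks = 7; W→S at t=14 → φ=2
RL: stance ticks = 7; W→S at t=15 → φ=1
RR: stance ticks = 7; W→S at t=2 → φ=14


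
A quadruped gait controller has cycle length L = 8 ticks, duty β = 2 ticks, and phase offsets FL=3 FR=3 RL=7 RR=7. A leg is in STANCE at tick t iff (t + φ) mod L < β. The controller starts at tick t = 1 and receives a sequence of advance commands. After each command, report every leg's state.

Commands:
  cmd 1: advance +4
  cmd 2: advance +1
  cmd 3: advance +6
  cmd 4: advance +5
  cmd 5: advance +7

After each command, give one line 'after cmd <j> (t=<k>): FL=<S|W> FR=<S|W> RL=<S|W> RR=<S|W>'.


after cmd 1 (t=5): FL=S FR=S RL=W RR=W
after cmd 2 (t=6): FL=S FR=S RL=W RR=W
after cmd 3 (t=12): FL=W FR=W RL=W RR=W
after cmd 4 (t=17): FL=W FR=W RL=S RR=S
after cmd 5 (t=24): FL=W FR=W RL=W RR=W

start t=1: FL=W FR=W RL=S RR=S
cmd 1: advance +4 → t=5, phase=(0,0,4,4) → FL=S FR=S RL=W RR=W
cmd 2: advance +1 → t=6, phase=(1,1,5,5) → FL=S FR=S RL=W RR=W
cmd 3: advance +6 → t=12, phase=(7,7,3,3) → FL=W FR=W RL=W RR=W
cmd 4: advance +5 → t=17, phase=(4,4,0,0) → FL=W FR=W RL=S RR=S
cmd 5: advance +7 → t=24, phase=(3,3,7,7) → FL=W FR=W RL=W RR=W


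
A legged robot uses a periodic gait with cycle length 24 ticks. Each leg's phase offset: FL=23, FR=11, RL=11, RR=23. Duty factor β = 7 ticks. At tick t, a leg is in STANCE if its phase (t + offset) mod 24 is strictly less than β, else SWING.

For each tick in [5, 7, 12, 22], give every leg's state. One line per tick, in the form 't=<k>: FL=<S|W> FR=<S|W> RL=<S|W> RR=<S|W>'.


t=5: phase=(4,16,16,4) vs β=7 → FL=S FR=W RL=W RR=S
t=7: phase=(6,18,18,6) vs β=7 → FL=S FR=W RL=W RR=S
t=12: phase=(11,23,23,11) vs β=7 → FL=W FR=W RL=W RR=W
t=22: phase=(21,9,9,21) vs β=7 → FL=W FR=W RL=W RR=W

t=5: FL=S FR=W RL=W RR=S
t=7: FL=S FR=W RL=W RR=S
t=12: FL=W FR=W RL=W RR=W
t=22: FL=W FR=W RL=W RR=W


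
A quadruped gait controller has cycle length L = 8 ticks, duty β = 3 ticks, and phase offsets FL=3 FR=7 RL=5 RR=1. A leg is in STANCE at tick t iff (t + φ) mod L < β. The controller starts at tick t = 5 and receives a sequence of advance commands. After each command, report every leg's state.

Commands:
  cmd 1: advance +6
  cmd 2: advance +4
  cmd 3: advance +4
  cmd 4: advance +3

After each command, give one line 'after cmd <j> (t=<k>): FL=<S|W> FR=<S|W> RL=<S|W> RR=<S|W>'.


after cmd 1 (t=11): FL=W FR=S RL=S RR=W
after cmd 2 (t=15): FL=S FR=W RL=W RR=S
after cmd 3 (t=19): FL=W FR=S RL=S RR=W
after cmd 4 (t=22): FL=S FR=W RL=W RR=W

start t=5: FL=S FR=W RL=S RR=W
cmd 1: advance +6 → t=11, phase=(6,2,0,4) → FL=W FR=S RL=S RR=W
cmd 2: advance +4 → t=15, phase=(2,6,4,0) → FL=S FR=W RL=W RR=S
cmd 3: advance +4 → t=19, phase=(6,2,0,4) → FL=W FR=S RL=S RR=W
cmd 4: advance +3 → t=22, phase=(1,5,3,7) → FL=S FR=W RL=W RR=W


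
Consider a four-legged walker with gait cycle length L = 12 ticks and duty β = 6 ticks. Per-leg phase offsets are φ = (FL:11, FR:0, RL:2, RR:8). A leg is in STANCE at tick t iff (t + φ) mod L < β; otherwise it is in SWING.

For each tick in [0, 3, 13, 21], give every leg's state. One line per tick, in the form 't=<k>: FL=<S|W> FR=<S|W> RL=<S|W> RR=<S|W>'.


t=0: FL=W FR=S RL=S RR=W
t=3: FL=S FR=S RL=S RR=W
t=13: FL=S FR=S RL=S RR=W
t=21: FL=W FR=W RL=W RR=S

t=0: phase=(11,0,2,8) vs β=6 → FL=W FR=S RL=S RR=W
t=3: phase=(2,3,5,11) vs β=6 → FL=S FR=S RL=S RR=W
t=13: phase=(0,1,3,9) vs β=6 → FL=S FR=S RL=S RR=W
t=21: phase=(8,9,11,5) vs β=6 → FL=W FR=W RL=W RR=S


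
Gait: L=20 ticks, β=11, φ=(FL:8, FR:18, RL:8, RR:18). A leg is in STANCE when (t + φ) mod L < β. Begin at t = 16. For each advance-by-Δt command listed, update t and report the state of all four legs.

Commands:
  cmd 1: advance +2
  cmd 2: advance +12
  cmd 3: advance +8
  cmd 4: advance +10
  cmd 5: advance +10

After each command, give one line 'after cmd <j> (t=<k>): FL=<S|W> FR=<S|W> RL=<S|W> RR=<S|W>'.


start t=16: FL=S FR=W RL=S RR=W
cmd 1: advance +2 → t=18, phase=(6,16,6,16) → FL=S FR=W RL=S RR=W
cmd 2: advance +12 → t=30, phase=(18,8,18,8) → FL=W FR=S RL=W RR=S
cmd 3: advance +8 → t=38, phase=(6,16,6,16) → FL=S FR=W RL=S RR=W
cmd 4: advance +10 → t=48, phase=(16,6,16,6) → FL=W FR=S RL=W RR=S
cmd 5: advance +10 → t=58, phase=(6,16,6,16) → FL=S FR=W RL=S RR=W

after cmd 1 (t=18): FL=S FR=W RL=S RR=W
after cmd 2 (t=30): FL=W FR=S RL=W RR=S
after cmd 3 (t=38): FL=S FR=W RL=S RR=W
after cmd 4 (t=48): FL=W FR=S RL=W RR=S
after cmd 5 (t=58): FL=S FR=W RL=S RR=W


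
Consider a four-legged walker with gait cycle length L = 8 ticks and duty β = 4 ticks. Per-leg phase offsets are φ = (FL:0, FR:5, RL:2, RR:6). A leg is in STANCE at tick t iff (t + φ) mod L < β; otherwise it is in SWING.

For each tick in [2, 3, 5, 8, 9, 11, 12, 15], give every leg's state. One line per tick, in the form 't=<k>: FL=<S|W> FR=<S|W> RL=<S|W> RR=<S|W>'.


t=2: FL=S FR=W RL=W RR=S
t=3: FL=S FR=S RL=W RR=S
t=5: FL=W FR=S RL=W RR=S
t=8: FL=S FR=W RL=S RR=W
t=9: FL=S FR=W RL=S RR=W
t=11: FL=S FR=S RL=W RR=S
t=12: FL=W FR=S RL=W RR=S
t=15: FL=W FR=W RL=S RR=W

t=2: phase=(2,7,4,0) vs β=4 → FL=S FR=W RL=W RR=S
t=3: phase=(3,0,5,1) vs β=4 → FL=S FR=S RL=W RR=S
t=5: phase=(5,2,7,3) vs β=4 → FL=W FR=S RL=W RR=S
t=8: phase=(0,5,2,6) vs β=4 → FL=S FR=W RL=S RR=W
t=9: phase=(1,6,3,7) vs β=4 → FL=S FR=W RL=S RR=W
t=11: phase=(3,0,5,1) vs β=4 → FL=S FR=S RL=W RR=S
t=12: phase=(4,1,6,2) vs β=4 → FL=W FR=S RL=W RR=S
t=15: phase=(7,4,1,5) vs β=4 → FL=W FR=W RL=S RR=W


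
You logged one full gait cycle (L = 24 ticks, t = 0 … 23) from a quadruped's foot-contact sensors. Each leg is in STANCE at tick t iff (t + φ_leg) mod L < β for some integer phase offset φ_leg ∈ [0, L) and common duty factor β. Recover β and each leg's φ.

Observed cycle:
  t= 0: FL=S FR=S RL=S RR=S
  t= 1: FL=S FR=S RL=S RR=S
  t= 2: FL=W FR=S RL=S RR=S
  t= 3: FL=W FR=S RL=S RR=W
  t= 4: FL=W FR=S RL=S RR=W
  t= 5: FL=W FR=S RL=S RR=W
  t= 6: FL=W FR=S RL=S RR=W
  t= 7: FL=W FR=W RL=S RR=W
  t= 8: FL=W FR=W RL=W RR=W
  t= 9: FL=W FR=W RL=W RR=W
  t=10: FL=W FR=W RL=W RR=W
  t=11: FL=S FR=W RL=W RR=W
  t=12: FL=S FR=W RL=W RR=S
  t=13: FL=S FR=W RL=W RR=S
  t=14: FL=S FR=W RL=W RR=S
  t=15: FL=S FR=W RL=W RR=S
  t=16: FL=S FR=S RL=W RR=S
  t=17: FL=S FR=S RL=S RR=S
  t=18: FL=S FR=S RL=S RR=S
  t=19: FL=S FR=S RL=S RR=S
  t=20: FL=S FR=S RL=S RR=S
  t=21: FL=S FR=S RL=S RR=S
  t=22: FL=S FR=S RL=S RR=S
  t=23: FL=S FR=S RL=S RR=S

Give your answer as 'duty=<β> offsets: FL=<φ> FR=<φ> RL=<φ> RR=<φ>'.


duty=15 offsets: FL=13 FR=8 RL=7 RR=12

duty β = stance ticks per leg = 15
FL: stance ticks = 15; W→S at t=11 → φ=13
FR: stance ticks = 15; W→S at t=16 → φ=8
RL: stance ticks = 15; W→S at t=17 → φ=7
RR: stance ticks = 15; W→S at t=12 → φ=12


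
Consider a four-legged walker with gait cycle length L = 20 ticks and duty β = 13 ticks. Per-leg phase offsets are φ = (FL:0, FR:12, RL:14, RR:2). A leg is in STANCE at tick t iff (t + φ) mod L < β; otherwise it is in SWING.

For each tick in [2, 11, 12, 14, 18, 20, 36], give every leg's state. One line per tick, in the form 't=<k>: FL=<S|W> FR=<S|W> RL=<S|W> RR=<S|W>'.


t=2: phase=(2,14,16,4) vs β=13 → FL=S FR=W RL=W RR=S
t=11: phase=(11,3,5,13) vs β=13 → FL=S FR=S RL=S RR=W
t=12: phase=(12,4,6,14) vs β=13 → FL=S FR=S RL=S RR=W
t=14: phase=(14,6,8,16) vs β=13 → FL=W FR=S RL=S RR=W
t=18: phase=(18,10,12,0) vs β=13 → FL=W FR=S RL=S RR=S
t=20: phase=(0,12,14,2) vs β=13 → FL=S FR=S RL=W RR=S
t=36: phase=(16,8,10,18) vs β=13 → FL=W FR=S RL=S RR=W

t=2: FL=S FR=W RL=W RR=S
t=11: FL=S FR=S RL=S RR=W
t=12: FL=S FR=S RL=S RR=W
t=14: FL=W FR=S RL=S RR=W
t=18: FL=W FR=S RL=S RR=S
t=20: FL=S FR=S RL=W RR=S
t=36: FL=W FR=S RL=S RR=W


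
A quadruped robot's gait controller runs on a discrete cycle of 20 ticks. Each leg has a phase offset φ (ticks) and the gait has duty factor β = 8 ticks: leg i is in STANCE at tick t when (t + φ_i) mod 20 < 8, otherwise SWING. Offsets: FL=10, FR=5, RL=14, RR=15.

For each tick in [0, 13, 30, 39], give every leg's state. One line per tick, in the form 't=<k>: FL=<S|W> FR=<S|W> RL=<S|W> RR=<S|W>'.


t=0: phase=(10,5,14,15) vs β=8 → FL=W FR=S RL=W RR=W
t=13: phase=(3,18,7,8) vs β=8 → FL=S FR=W RL=S RR=W
t=30: phase=(0,15,4,5) vs β=8 → FL=S FR=W RL=S RR=S
t=39: phase=(9,4,13,14) vs β=8 → FL=W FR=S RL=W RR=W

t=0: FL=W FR=S RL=W RR=W
t=13: FL=S FR=W RL=S RR=W
t=30: FL=S FR=W RL=S RR=S
t=39: FL=W FR=S RL=W RR=W


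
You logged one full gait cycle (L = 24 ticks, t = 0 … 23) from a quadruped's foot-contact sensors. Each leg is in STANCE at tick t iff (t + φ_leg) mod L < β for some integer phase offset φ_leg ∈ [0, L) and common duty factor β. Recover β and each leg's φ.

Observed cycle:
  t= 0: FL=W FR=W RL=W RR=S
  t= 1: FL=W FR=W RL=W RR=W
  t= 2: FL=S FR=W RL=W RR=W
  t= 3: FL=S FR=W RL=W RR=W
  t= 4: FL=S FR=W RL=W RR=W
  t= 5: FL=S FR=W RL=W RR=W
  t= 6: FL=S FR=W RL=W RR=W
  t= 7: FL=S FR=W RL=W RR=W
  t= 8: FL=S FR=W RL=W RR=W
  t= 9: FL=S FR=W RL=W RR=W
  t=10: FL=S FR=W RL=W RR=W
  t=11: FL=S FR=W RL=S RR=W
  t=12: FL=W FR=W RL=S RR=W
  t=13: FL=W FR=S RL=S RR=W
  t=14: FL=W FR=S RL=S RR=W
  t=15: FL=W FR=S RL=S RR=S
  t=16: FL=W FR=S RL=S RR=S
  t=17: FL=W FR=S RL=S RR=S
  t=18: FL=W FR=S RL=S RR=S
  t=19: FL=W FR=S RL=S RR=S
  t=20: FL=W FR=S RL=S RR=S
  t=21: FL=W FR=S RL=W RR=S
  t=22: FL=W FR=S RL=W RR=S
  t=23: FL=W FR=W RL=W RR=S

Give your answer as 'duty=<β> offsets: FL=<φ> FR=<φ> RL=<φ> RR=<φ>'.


duty β = stance ticks per leg = 10
FL: stance ticks = 10; W→S at t=2 → φ=22
FR: stance ticks = 10; W→S at t=13 → φ=11
RL: stance ticks = 10; W→S at t=11 → φ=13
RR: stance ticks = 10; W→S at t=15 → φ=9

duty=10 offsets: FL=22 FR=11 RL=13 RR=9


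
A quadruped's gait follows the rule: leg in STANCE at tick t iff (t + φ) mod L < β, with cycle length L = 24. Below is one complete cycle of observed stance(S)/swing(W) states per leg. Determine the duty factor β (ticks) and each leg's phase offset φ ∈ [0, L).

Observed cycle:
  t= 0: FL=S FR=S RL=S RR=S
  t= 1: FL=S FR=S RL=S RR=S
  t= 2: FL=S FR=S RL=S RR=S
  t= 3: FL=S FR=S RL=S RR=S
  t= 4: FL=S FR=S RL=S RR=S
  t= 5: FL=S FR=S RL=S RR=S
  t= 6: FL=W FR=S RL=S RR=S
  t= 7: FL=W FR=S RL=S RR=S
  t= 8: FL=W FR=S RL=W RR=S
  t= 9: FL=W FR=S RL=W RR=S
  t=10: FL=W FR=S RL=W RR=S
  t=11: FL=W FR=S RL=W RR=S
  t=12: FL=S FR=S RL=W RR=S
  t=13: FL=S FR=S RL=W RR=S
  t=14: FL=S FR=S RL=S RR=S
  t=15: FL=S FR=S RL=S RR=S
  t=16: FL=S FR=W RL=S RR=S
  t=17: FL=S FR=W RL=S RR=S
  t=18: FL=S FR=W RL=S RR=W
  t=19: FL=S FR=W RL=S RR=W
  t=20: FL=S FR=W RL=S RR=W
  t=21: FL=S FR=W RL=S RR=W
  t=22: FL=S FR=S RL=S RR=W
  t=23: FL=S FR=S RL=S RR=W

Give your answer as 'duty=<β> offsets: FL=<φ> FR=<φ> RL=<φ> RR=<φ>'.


duty=18 offsets: FL=12 FR=2 RL=10 RR=0

duty β = stance ticks per leg = 18
FL: stance ticks = 18; W→S at t=12 → φ=12
FR: stance ticks = 18; W→S at t=22 → φ=2
RL: stance ticks = 18; W→S at t=14 → φ=10
RR: stance ticks = 18; W→S at t=0 → φ=0


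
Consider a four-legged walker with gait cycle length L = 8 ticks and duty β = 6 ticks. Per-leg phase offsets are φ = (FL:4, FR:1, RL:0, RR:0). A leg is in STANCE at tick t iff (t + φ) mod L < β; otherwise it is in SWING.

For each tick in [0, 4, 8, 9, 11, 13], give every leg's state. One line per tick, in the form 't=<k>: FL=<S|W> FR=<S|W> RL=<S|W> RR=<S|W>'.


t=0: FL=S FR=S RL=S RR=S
t=4: FL=S FR=S RL=S RR=S
t=8: FL=S FR=S RL=S RR=S
t=9: FL=S FR=S RL=S RR=S
t=11: FL=W FR=S RL=S RR=S
t=13: FL=S FR=W RL=S RR=S

t=0: phase=(4,1,0,0) vs β=6 → FL=S FR=S RL=S RR=S
t=4: phase=(0,5,4,4) vs β=6 → FL=S FR=S RL=S RR=S
t=8: phase=(4,1,0,0) vs β=6 → FL=S FR=S RL=S RR=S
t=9: phase=(5,2,1,1) vs β=6 → FL=S FR=S RL=S RR=S
t=11: phase=(7,4,3,3) vs β=6 → FL=W FR=S RL=S RR=S
t=13: phase=(1,6,5,5) vs β=6 → FL=S FR=W RL=S RR=S


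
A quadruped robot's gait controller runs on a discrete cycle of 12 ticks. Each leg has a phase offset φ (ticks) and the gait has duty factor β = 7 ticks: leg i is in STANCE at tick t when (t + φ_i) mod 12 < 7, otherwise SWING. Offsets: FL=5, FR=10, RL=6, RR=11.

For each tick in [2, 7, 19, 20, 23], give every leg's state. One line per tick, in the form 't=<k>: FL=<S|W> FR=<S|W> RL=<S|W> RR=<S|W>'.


t=2: FL=W FR=S RL=W RR=S
t=7: FL=S FR=S RL=S RR=S
t=19: FL=S FR=S RL=S RR=S
t=20: FL=S FR=S RL=S RR=W
t=23: FL=S FR=W RL=S RR=W

t=2: phase=(7,0,8,1) vs β=7 → FL=W FR=S RL=W RR=S
t=7: phase=(0,5,1,6) vs β=7 → FL=S FR=S RL=S RR=S
t=19: phase=(0,5,1,6) vs β=7 → FL=S FR=S RL=S RR=S
t=20: phase=(1,6,2,7) vs β=7 → FL=S FR=S RL=S RR=W
t=23: phase=(4,9,5,10) vs β=7 → FL=S FR=W RL=S RR=W


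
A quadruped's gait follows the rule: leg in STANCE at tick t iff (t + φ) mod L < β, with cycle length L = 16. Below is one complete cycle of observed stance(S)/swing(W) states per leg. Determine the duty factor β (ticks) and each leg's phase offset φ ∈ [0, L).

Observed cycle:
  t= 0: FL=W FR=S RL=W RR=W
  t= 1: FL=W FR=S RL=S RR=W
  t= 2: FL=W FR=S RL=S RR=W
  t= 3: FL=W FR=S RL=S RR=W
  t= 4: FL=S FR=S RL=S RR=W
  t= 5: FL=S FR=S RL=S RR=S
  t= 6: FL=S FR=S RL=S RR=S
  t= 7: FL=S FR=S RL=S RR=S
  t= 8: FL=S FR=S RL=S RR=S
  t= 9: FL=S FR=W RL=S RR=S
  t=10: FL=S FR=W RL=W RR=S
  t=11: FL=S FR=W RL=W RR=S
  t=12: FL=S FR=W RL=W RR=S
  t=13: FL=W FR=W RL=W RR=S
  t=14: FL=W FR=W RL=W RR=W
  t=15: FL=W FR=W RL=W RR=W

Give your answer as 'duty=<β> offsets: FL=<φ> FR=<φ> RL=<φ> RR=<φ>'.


duty β = stance ticks per leg = 9
FL: stance ticks = 9; W→S at t=4 → φ=12
FR: stance ticks = 9; W→S at t=0 → φ=0
RL: stance ticks = 9; W→S at t=1 → φ=15
RR: stance ticks = 9; W→S at t=5 → φ=11

duty=9 offsets: FL=12 FR=0 RL=15 RR=11


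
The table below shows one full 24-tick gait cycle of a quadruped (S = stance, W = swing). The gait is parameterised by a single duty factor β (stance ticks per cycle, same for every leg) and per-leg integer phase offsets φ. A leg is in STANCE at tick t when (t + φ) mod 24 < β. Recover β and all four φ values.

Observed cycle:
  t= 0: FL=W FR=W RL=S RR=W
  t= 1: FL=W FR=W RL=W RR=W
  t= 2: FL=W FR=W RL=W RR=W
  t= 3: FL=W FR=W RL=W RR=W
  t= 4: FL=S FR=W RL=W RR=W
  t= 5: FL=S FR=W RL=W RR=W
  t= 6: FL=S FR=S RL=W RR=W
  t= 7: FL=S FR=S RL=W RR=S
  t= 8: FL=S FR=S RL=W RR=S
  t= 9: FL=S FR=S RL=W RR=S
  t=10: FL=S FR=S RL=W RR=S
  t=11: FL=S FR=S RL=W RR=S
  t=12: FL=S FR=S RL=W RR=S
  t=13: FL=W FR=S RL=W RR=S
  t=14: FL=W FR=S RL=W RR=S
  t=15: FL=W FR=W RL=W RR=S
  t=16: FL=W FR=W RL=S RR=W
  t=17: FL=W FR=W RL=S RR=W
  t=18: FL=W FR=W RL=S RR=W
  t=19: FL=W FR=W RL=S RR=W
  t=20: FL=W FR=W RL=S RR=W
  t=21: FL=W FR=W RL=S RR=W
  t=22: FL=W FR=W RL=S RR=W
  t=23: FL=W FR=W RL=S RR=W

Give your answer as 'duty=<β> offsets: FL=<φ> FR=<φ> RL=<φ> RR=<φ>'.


duty β = stance ticks per leg = 9
FL: stance ticks = 9; W→S at t=4 → φ=20
FR: stance ticks = 9; W→S at t=6 → φ=18
RL: stance ticks = 9; W→S at t=16 → φ=8
RR: stance ticks = 9; W→S at t=7 → φ=17

duty=9 offsets: FL=20 FR=18 RL=8 RR=17


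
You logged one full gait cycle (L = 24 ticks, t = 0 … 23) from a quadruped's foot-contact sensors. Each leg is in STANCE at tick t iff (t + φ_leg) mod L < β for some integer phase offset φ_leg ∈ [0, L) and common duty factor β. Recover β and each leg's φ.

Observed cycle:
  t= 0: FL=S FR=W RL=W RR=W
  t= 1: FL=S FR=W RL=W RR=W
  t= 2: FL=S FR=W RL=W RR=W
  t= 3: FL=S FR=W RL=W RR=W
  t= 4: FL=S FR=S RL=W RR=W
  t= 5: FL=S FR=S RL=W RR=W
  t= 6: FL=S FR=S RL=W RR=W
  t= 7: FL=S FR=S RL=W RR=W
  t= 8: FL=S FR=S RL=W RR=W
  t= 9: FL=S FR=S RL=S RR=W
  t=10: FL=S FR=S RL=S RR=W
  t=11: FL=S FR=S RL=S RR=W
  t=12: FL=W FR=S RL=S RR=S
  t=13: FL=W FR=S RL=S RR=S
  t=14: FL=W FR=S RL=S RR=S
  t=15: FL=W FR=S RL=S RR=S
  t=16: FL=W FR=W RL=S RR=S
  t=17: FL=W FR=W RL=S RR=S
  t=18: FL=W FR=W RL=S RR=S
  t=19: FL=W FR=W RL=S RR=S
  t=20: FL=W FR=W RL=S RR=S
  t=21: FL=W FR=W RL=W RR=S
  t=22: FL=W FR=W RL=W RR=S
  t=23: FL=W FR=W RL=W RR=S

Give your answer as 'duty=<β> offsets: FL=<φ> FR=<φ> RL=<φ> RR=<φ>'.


duty=12 offsets: FL=0 FR=20 RL=15 RR=12

duty β = stance ticks per leg = 12
FL: stance ticks = 12; W→S at t=0 → φ=0
FR: stance ticks = 12; W→S at t=4 → φ=20
RL: stance ticks = 12; W→S at t=9 → φ=15
RR: stance ticks = 12; W→S at t=12 → φ=12
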